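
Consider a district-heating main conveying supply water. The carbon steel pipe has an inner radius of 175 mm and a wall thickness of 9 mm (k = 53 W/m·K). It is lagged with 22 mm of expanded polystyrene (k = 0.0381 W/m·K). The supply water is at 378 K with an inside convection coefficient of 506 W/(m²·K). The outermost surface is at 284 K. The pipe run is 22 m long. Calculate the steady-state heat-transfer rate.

Q ≈ 4370 W

Treating each annulus and film as a series resistance:
R_inner film = 1/(h_i·2πr₁L) = 1/(506×2π×0.175×22) = 8.17×10^-5 K/W
R_carbon steel pipe wall = ln(184/175)/(2π×53×22) = 6.845×10^-6 K/W
R_expanded polystyrene = ln(206/184)/(2π×0.0381×22) = 0.02144 K/W
R_total = 0.02153 K/W
Q = ΔT/R_total = 94/0.02153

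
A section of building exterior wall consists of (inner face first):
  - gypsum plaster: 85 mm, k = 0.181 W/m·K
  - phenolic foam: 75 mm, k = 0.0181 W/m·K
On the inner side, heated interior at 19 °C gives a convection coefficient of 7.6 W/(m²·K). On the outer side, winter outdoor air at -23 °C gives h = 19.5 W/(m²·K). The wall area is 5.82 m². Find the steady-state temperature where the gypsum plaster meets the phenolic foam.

T ≈ 13.7 °C

Model the wall as resistances in series:
R_inner film = 1/(h_i·A) = 1/(7.6×5.82) = 0.02261 K/W
R_gypsum plaster = L/(kA) = 0.085/(0.181×5.82) = 0.08069 K/W
R_phenolic foam = L/(kA) = 0.075/(0.0181×5.82) = 0.712 K/W
R_outer film = 1/(h_o·A) = 1/(19.5×5.82) = 0.008811 K/W
R_total = 0.8241 K/W;  Q = ΔT/R_total = 42/0.8241 = 50.97 W
T_interface = T_inner − Q·ΣR(inner→interface) = 19 − 51×0.1033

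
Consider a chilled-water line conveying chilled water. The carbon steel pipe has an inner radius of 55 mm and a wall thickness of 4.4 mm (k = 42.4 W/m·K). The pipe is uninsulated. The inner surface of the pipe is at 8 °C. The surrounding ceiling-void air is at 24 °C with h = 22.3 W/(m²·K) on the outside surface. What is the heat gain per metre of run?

Cylindrical conduction, so R = ln(r₂/r₁)/(2πkL) per layer, in series:
R_carbon steel pipe wall = ln(59.4/55)/(2π×42.4×1) = 2.889×10^-4 K/W
R_outer film = 1/(h_o·2πr_oL) = 1/(22.3×2π×0.0594×1) = 0.1202 K/W
R_total = 0.1204 K/W
Q = ΔT/R_total = 16/0.1204

q′ ≈ 133 W/m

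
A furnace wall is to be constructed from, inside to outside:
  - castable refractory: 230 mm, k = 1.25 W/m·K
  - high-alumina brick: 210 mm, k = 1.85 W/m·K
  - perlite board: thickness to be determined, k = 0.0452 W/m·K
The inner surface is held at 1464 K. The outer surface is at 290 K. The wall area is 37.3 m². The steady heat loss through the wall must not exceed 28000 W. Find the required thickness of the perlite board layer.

Treating each layer as a thermal resistance in series:
R_castable refractory = L/(kA) = 0.23/(1.25×37.3) = 0.004933 K/W
R_high-alumina brick = L/(kA) = 0.21/(1.85×37.3) = 0.003043 K/W
Sum of the known resistances R_other = 0.007976 K/W
Required total resistance R_tot = ΔT/Q_allow = 1174/28000 = 0.04193 K/W
R_perlite board = R_tot − R_other = 0.03395 K/W
L = R·k·A = 0.03395×0.0452×37.3

L ≈ 57.2 mm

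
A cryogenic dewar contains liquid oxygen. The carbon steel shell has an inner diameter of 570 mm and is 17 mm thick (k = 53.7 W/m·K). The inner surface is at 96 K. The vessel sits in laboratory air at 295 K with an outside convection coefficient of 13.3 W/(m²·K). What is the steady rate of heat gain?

Q ≈ 3020 W

For a spherical shell R = (1/r₁ − 1/r₂)/(4πk); film R = 1/(h·4πr²). In series:
R_carbon steel shell = (1/0.285 − 1/0.302)/(4π×53.7) = 2.927×10^-4 K/W
R_outer film = 1/(h·4πr_o²) = 1/(13.3×4π×0.302²) = 0.0656 K/W
R_total = 0.0659 K/W
Q = ΔT/R_total = 199/0.0659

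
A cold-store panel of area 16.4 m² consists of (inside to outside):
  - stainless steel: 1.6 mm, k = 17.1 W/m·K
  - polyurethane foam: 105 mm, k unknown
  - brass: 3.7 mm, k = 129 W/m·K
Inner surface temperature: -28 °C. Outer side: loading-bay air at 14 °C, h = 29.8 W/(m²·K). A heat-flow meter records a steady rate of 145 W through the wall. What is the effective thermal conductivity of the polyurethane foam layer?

k ≈ 0.0223 W/(m·K)

Treating each layer as a thermal resistance in series:
R_stainless steel = L/(kA) = 0.0016/(17.1×16.4) = 5.705×10^-6 K/W
R_brass = L/(kA) = 0.0037/(129×16.4) = 1.749×10^-6 K/W
R_outer film = 1/(h_o·A) = 1/(29.8×16.4) = 0.002046 K/W
Sum of known resistances R_other = 0.002054 K/W
Total R = ΔT/Q = 42/145 = 0.2897 K/W
R_polyurethane foam = R_total − R_other = 0.2876 K/W
k = L/(R·A) = 0.105/(0.2876×16.4)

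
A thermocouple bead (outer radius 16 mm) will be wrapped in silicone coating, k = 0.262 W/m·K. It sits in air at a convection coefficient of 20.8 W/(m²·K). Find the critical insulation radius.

r_cr ≈ 25.2 mm

For a sphere r_cr = 2k/h = 2×0.262/20.8
r_cr = 25.2 mm; since the bare radius (16 mm) is below r_cr, adding a thin layer of insulation will *increase* heat loss.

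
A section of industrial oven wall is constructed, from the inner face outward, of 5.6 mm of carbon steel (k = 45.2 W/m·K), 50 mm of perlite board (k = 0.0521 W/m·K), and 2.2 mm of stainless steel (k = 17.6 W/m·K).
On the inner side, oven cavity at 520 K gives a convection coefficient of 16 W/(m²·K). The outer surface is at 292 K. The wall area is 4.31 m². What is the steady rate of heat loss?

Using the resistance-network approach (series):
R_inner film = 1/(h_i·A) = 1/(16×4.31) = 0.0145 K/W
R_carbon steel = L/(kA) = 0.0056/(45.2×4.31) = 2.875×10^-5 K/W
R_perlite board = L/(kA) = 0.05/(0.0521×4.31) = 0.2227 K/W
R_stainless steel = L/(kA) = 0.0022/(17.6×4.31) = 2.9×10^-5 K/W
R_total = 0.2372 K/W
Q = ΔT / R_total = 228 / 0.2372

Q ≈ 961 W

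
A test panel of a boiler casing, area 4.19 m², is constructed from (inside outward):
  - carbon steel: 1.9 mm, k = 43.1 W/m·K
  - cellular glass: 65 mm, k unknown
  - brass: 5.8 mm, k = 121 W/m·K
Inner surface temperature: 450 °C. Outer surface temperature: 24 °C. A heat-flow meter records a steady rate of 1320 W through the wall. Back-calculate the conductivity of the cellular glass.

Using the resistance-network approach (series):
R_carbon steel = L/(kA) = 0.0019/(43.1×4.19) = 1.052×10^-5 K/W
R_brass = L/(kA) = 0.0058/(121×4.19) = 1.144×10^-5 K/W
Sum of known resistances R_other = 2.196×10^-5 K/W
Total R = ΔT/Q = 426/1320 = 0.3227 K/W
R_cellular glass = R_total − R_other = 0.3227 K/W
k = L/(R·A) = 0.065/(0.3227×4.19)

k ≈ 0.0481 W/(m·K)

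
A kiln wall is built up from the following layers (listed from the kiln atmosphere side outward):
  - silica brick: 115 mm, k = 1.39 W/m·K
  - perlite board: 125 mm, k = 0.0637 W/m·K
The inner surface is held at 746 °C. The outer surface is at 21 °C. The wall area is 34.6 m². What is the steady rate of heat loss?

Treating each layer as a thermal resistance in series:
R_silica brick = L/(kA) = 0.115/(1.39×34.6) = 0.002391 K/W
R_perlite board = L/(kA) = 0.125/(0.0637×34.6) = 0.05671 K/W
R_total = 0.05911 K/W
Q = ΔT / R_total = 725 / 0.05911

Q ≈ 12300 W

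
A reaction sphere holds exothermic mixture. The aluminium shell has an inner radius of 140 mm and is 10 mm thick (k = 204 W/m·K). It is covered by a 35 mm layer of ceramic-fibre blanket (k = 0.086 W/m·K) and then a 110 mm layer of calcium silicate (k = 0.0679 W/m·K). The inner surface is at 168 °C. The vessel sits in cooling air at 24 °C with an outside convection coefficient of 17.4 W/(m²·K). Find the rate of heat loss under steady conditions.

Q ≈ 40.2 W

For a spherical shell R = (1/r₁ − 1/r₂)/(4πk); film R = 1/(h·4πr²). In series:
R_aluminium shell = (1/0.14 − 1/0.15)/(4π×204) = 1.858×10^-4 K/W
R_ceramic-fibre blanket = (1/0.15 − 1/0.185)/(4π×0.086) = 1.167 K/W
R_calcium silicate = (1/0.185 − 1/0.295)/(4π×0.0679) = 2.362 K/W
R_outer film = 1/(h·4πr_o²) = 1/(17.4×4π×0.295²) = 0.05255 K/W
R_total = 3.582 K/W
Q = ΔT/R_total = 144/3.582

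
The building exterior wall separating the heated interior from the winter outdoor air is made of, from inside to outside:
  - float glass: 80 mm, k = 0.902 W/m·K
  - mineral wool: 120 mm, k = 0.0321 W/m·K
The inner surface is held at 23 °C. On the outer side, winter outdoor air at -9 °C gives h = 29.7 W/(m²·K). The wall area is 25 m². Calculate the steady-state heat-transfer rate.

Q ≈ 207 W

Model the wall as resistances in series:
R_float glass = L/(kA) = 0.08/(0.902×25) = 0.003548 K/W
R_mineral wool = L/(kA) = 0.12/(0.0321×25) = 0.1495 K/W
R_outer film = 1/(h_o·A) = 1/(29.7×25) = 0.001347 K/W
R_total = 0.1544 K/W
Q = ΔT / R_total = 32 / 0.1544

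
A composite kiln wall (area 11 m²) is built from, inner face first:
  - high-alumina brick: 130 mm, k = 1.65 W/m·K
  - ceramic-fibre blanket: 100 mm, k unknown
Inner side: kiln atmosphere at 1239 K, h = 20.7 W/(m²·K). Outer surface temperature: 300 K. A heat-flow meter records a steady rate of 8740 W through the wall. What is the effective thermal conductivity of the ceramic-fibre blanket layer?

Thermal resistances in series:
R_inner film = 1/(h_i·A) = 1/(20.7×11) = 0.004392 K/W
R_high-alumina brick = L/(kA) = 0.13/(1.65×11) = 0.007163 K/W
Sum of known resistances R_other = 0.01155 K/W
Total R = ΔT/Q = 939/8740 = 0.1074 K/W
R_ceramic-fibre blanket = R_total − R_other = 0.09588 K/W
k = L/(R·A) = 0.1/(0.09588×11)

k ≈ 0.0948 W/(m·K)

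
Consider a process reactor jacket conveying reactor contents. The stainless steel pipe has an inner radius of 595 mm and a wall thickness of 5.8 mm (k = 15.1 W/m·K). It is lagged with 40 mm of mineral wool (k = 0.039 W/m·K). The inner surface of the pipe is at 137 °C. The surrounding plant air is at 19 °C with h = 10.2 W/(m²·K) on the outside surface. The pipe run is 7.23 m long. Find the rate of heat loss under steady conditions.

Q ≈ 2970 W

Radial resistances (cylindrical: R_cond = ln(r_o/r_i)/(2πkL), R_conv = 1/(h·2πrL)):
R_stainless steel pipe wall = ln(600.8/595)/(2π×15.1×7.23) = 1.414×10^-5 K/W
R_mineral wool = ln(640.8/600.8)/(2π×0.039×7.23) = 0.03638 K/W
R_outer film = 1/(h_o·2πr_oL) = 1/(10.2×2π×0.6408×7.23) = 0.003368 K/W
R_total = 0.03976 K/W
Q = ΔT/R_total = 118/0.03976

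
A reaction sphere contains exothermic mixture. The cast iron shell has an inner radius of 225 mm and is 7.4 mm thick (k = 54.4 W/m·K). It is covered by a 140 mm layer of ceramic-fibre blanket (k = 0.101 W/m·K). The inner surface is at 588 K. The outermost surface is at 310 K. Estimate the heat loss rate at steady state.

Q ≈ 218 W

Radial (spherical) resistances in series:
R_cast iron shell = (1/0.225 − 1/0.2324)/(4π×54.4) = 2.07×10^-4 K/W
R_ceramic-fibre blanket = (1/0.2324 − 1/0.3724)/(4π×0.101) = 1.275 K/W
R_total = 1.275 K/W
Q = ΔT/R_total = 278/1.275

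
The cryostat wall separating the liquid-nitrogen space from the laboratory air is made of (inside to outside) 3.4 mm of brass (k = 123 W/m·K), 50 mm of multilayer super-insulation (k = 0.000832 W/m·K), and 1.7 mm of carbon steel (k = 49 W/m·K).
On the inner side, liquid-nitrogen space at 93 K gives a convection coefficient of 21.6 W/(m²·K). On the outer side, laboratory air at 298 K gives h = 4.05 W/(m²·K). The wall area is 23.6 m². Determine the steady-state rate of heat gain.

Q ≈ 80.1 W

Series thermal resistances:
R_inner film = 1/(h_i·A) = 1/(21.6×23.6) = 0.001962 K/W
R_brass = L/(kA) = 0.0034/(123×23.6) = 1.171×10^-6 K/W
R_multilayer super-insulation = L/(kA) = 0.05/(0.000832×23.6) = 2.546 K/W
R_carbon steel = L/(kA) = 0.0017/(49×23.6) = 1.47×10^-6 K/W
R_outer film = 1/(h_o·A) = 1/(4.05×23.6) = 0.01046 K/W
R_total = 2.559 K/W
Q = ΔT / R_total = 205 / 2.559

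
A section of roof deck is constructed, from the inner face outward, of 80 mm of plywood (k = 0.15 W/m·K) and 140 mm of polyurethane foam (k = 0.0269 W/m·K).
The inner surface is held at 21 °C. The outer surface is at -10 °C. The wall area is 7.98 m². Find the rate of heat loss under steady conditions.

Series thermal resistances:
R_plywood = L/(kA) = 0.08/(0.15×7.98) = 0.06683 K/W
R_polyurethane foam = L/(kA) = 0.14/(0.0269×7.98) = 0.6522 K/W
R_total = 0.719 K/W
Q = ΔT / R_total = 31 / 0.719

Q ≈ 43.1 W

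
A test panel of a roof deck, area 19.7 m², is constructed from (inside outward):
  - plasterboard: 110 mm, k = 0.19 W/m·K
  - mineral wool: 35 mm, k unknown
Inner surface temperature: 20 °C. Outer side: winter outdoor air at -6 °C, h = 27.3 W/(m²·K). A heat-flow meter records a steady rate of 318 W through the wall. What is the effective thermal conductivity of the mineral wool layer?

Thermal resistances in series:
R_plasterboard = L/(kA) = 0.11/(0.19×19.7) = 0.02939 K/W
R_outer film = 1/(h_o·A) = 1/(27.3×19.7) = 0.001859 K/W
Sum of known resistances R_other = 0.03125 K/W
Total R = ΔT/Q = 26/318 = 0.08176 K/W
R_mineral wool = R_total − R_other = 0.05051 K/W
k = L/(R·A) = 0.035/(0.05051×19.7)

k ≈ 0.0352 W/(m·K)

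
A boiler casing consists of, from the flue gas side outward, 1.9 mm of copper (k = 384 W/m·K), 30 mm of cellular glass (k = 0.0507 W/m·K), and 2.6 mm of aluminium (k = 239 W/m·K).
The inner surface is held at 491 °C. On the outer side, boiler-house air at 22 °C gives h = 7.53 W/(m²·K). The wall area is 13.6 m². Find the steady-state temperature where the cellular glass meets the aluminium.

T ≈ 108 °C

Model the wall as resistances in series:
R_copper = L/(kA) = 0.0019/(384×13.6) = 3.638×10^-7 K/W
R_cellular glass = L/(kA) = 0.03/(0.0507×13.6) = 0.04351 K/W
R_aluminium = L/(kA) = 0.0026/(239×13.6) = 7.999×10^-7 K/W
R_outer film = 1/(h_o·A) = 1/(7.53×13.6) = 0.009765 K/W
R_total = 0.05327 K/W;  Q = ΔT/R_total = 469/0.05327 = 8803 W
T_interface = T_inner − Q·ΣR(inner→interface) = 491 − 8800×0.04351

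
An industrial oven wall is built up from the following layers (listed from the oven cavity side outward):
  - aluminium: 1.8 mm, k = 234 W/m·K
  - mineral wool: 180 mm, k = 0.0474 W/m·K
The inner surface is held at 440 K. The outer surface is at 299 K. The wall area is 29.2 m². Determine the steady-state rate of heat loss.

Q ≈ 1080 W

Thermal resistances in series:
R_aluminium = L/(kA) = 0.0018/(234×29.2) = 2.634×10^-7 K/W
R_mineral wool = L/(kA) = 0.18/(0.0474×29.2) = 0.1301 K/W
R_total = 0.1301 K/W
Q = ΔT / R_total = 141 / 0.1301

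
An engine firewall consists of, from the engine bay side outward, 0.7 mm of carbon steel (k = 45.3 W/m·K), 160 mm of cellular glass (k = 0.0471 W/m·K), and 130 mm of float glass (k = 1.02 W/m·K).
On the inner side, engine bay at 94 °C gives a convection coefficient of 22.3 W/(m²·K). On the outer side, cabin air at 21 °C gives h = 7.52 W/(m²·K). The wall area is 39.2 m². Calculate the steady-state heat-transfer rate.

Q ≈ 773 W

Model the wall as resistances in series:
R_inner film = 1/(h_i·A) = 1/(22.3×39.2) = 0.001144 K/W
R_carbon steel = L/(kA) = 0.0007/(45.3×39.2) = 3.942×10^-7 K/W
R_cellular glass = L/(kA) = 0.16/(0.0471×39.2) = 0.08666 K/W
R_float glass = L/(kA) = 0.13/(1.02×39.2) = 0.003251 K/W
R_outer film = 1/(h_o·A) = 1/(7.52×39.2) = 0.003392 K/W
R_total = 0.09445 K/W
Q = ΔT / R_total = 73 / 0.09445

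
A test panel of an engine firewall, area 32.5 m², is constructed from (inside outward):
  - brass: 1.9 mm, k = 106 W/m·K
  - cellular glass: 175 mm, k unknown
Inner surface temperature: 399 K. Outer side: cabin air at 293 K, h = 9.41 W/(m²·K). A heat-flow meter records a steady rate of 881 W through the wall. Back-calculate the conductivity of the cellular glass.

k ≈ 0.046 W/(m·K)

Model the wall as resistances in series:
R_brass = L/(kA) = 0.0019/(106×32.5) = 5.515×10^-7 K/W
R_outer film = 1/(h_o·A) = 1/(9.41×32.5) = 0.00327 K/W
Sum of known resistances R_other = 0.00327 K/W
Total R = ΔT/Q = 106/881 = 0.1203 K/W
R_cellular glass = R_total − R_other = 0.117 K/W
k = L/(R·A) = 0.175/(0.117×32.5)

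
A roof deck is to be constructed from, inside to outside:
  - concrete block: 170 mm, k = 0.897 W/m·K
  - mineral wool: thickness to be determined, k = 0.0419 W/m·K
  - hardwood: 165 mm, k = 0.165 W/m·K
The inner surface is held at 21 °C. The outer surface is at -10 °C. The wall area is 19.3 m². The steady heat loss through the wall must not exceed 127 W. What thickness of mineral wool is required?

L ≈ 148 mm

Treating each layer as a thermal resistance in series:
R_concrete block = L/(kA) = 0.17/(0.897×19.3) = 0.00982 K/W
R_hardwood = L/(kA) = 0.165/(0.165×19.3) = 0.05181 K/W
Sum of the known resistances R_other = 0.06163 K/W
Required total resistance R_tot = ΔT/Q_allow = 31/127 = 0.2441 K/W
R_mineral wool = R_tot − R_other = 0.1825 K/W
L = R·k·A = 0.1825×0.0419×19.3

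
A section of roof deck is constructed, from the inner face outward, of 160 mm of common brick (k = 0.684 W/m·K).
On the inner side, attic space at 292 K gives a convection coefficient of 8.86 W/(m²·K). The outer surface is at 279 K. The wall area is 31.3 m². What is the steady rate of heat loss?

Q ≈ 1170 W

Using the resistance-network approach (series):
R_inner film = 1/(h_i·A) = 1/(8.86×31.3) = 0.003606 K/W
R_common brick = L/(kA) = 0.16/(0.684×31.3) = 0.007473 K/W
R_total = 0.01108 K/W
Q = ΔT / R_total = 13 / 0.01108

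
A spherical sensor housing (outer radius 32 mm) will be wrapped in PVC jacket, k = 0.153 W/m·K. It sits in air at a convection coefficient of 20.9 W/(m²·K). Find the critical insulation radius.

For a sphere r_cr = 2k/h = 2×0.153/20.9
r_cr = 14.6 mm; since the bare radius (32 mm) is above r_cr, any added insulation will reduce heat loss.

r_cr ≈ 14.6 mm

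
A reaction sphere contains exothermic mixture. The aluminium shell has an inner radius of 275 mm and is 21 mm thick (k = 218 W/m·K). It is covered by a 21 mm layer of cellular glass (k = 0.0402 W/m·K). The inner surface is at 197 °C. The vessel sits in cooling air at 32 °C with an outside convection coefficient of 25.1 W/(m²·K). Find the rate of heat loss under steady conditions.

Q ≈ 348 W

Radial (spherical) resistances in series:
R_aluminium shell = (1/0.275 − 1/0.296)/(4π×218) = 9.417×10^-5 K/W
R_cellular glass = (1/0.296 − 1/0.317)/(4π×0.0402) = 0.443 K/W
R_outer film = 1/(h·4πr_o²) = 1/(25.1×4π×0.317²) = 0.03155 K/W
R_total = 0.4747 K/W
Q = ΔT/R_total = 165/0.4747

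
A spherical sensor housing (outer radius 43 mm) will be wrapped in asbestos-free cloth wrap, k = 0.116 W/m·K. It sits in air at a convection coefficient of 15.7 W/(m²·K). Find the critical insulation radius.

For a sphere r_cr = 2k/h = 2×0.116/15.7
r_cr = 14.8 mm; since the bare radius (43 mm) is above r_cr, any added insulation will reduce heat loss.

r_cr ≈ 14.8 mm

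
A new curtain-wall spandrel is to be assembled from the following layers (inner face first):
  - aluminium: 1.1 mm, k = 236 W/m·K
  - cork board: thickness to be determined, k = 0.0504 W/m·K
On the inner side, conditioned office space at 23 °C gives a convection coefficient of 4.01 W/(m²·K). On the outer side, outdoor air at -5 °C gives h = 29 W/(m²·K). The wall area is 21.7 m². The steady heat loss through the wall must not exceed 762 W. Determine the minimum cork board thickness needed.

Treating each layer as a thermal resistance in series:
R_inner film = 1/(h_i·A) = 1/(4.01×21.7) = 0.01149 K/W
R_aluminium = L/(kA) = 0.0011/(236×21.7) = 2.148×10^-7 K/W
R_outer film = 1/(h_o·A) = 1/(29×21.7) = 0.001589 K/W
Sum of the known resistances R_other = 0.01308 K/W
Required total resistance R_tot = ΔT/Q_allow = 28/762 = 0.03675 K/W
R_cork board = R_tot − R_other = 0.02366 K/W
L = R·k·A = 0.02366×0.0504×21.7

L ≈ 25.9 mm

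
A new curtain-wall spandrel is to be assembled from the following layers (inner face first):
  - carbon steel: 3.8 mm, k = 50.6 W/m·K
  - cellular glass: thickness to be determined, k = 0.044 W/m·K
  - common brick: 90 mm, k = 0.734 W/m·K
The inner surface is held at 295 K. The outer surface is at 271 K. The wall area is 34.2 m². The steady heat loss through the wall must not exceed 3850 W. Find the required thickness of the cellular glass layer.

Model the wall as resistances in series:
R_carbon steel = L/(kA) = 0.0038/(50.6×34.2) = 2.196×10^-6 K/W
R_common brick = L/(kA) = 0.09/(0.734×34.2) = 0.003585 K/W
Sum of the known resistances R_other = 0.003587 K/W
Required total resistance R_tot = ΔT/Q_allow = 24/3850 = 0.006234 K/W
R_cellular glass = R_tot − R_other = 0.002646 K/W
L = R·k·A = 0.002646×0.044×34.2

L ≈ 3.98 mm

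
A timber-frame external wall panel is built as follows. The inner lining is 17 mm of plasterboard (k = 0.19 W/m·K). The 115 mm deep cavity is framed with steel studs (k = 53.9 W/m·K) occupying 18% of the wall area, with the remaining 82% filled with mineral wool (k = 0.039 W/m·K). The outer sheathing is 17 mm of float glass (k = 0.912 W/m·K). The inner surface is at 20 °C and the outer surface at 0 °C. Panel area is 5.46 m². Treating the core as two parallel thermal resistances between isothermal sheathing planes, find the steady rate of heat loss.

Sheathing layers in series; stud and cavity paths in parallel between them.
R_inner = 0.017/(0.19×5.46) = 0.01639 K/W
R_stud  = 0.115/(53.9×0.18×5.46) = 0.002171 K/W
R_cav   = 0.115/(0.039×0.82×5.46) = 0.6586 K/W
1/R_core = 1/R_stud + 1/R_cav → R_core = 0.002164 K/W
R_outer = 0.017/(0.912×5.46) = 0.003414 K/W
R_total = 0.02196 K/W
Q = ΔT/R_total = 20/0.02196

Q ≈ 911 W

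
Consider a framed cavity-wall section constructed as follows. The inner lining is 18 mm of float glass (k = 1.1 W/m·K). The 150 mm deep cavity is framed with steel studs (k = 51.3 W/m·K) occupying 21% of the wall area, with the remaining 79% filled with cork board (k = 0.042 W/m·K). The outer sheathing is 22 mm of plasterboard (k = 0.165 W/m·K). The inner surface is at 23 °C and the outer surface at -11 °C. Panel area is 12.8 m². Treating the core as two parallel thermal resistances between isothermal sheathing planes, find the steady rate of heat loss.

Sheathing layers in series; stud and cavity paths in parallel between them.
R_inner = 0.018/(1.1×12.8) = 0.001278 K/W
R_stud  = 0.15/(51.3×0.21×12.8) = 0.001088 K/W
R_cav   = 0.15/(0.042×0.79×12.8) = 0.3532 K/W
1/R_core = 1/R_stud + 1/R_cav → R_core = 0.001084 K/W
R_outer = 0.022/(0.165×12.8) = 0.01042 K/W
R_total = 0.01278 K/W
Q = ΔT/R_total = 34/0.01278

Q ≈ 2660 W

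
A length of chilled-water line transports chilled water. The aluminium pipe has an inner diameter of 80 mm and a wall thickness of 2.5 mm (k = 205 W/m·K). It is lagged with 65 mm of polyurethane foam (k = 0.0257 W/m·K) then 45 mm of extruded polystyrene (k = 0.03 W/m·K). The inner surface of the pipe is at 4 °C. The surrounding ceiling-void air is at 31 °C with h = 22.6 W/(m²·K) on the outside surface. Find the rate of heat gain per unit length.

Treating each annulus and film as a series resistance:
R_aluminium pipe wall = ln(42.5/40)/(2π×205×1) = 4.707×10^-5 K/W
R_polyurethane foam = ln(107.5/42.5)/(2π×0.0257×1) = 5.747 K/W
R_extruded polystyrene = ln(152.5/107.5)/(2π×0.03×1) = 1.855 K/W
R_outer film = 1/(h_o·2πr_oL) = 1/(22.6×2π×0.1525×1) = 0.04618 K/W
R_total = 7.648 K/W
Q = ΔT/R_total = 27/7.648

q′ ≈ 3.53 W/m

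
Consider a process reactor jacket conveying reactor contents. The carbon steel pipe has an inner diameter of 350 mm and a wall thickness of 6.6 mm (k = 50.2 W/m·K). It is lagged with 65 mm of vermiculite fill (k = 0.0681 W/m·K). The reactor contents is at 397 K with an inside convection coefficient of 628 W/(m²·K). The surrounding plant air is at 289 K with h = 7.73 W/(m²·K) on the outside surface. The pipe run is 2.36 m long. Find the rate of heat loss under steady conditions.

Cylindrical conduction, so R = ln(r₂/r₁)/(2πkL) per layer, in series:
R_inner film = 1/(h_i·2πr₁L) = 1/(628×2π×0.175×2.36) = 6.136×10^-4 K/W
R_carbon steel pipe wall = ln(181.6/175)/(2π×50.2×2.36) = 4.973×10^-5 K/W
R_vermiculite fill = ln(246.6/181.6)/(2π×0.0681×2.36) = 0.303 K/W
R_outer film = 1/(h_o·2πr_oL) = 1/(7.73×2π×0.2466×2.36) = 0.03538 K/W
R_total = 0.339 K/W
Q = ΔT/R_total = 108/0.339

Q ≈ 319 W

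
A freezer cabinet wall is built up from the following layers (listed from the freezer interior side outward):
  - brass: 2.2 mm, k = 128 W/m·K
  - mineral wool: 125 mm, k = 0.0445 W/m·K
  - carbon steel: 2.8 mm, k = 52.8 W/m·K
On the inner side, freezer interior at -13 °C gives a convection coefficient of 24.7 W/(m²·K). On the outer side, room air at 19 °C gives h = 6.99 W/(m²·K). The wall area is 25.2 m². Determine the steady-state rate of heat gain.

Using the resistance-network approach (series):
R_inner film = 1/(h_i·A) = 1/(24.7×25.2) = 0.001607 K/W
R_brass = L/(kA) = 0.0022/(128×25.2) = 6.82×10^-7 K/W
R_mineral wool = L/(kA) = 0.125/(0.0445×25.2) = 0.1115 K/W
R_carbon steel = L/(kA) = 0.0028/(52.8×25.2) = 2.104×10^-6 K/W
R_outer film = 1/(h_o·A) = 1/(6.99×25.2) = 0.005677 K/W
R_total = 0.1188 K/W
Q = ΔT / R_total = 32 / 0.1188

Q ≈ 269 W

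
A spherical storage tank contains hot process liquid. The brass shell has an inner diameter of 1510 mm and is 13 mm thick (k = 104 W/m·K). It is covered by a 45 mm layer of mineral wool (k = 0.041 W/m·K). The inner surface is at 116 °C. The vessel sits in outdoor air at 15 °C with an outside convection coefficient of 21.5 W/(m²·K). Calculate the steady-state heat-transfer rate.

Q ≈ 694 W

For a spherical shell R = (1/r₁ − 1/r₂)/(4πk); film R = 1/(h·4πr²). In series:
R_brass shell = (1/0.755 − 1/0.768)/(4π×104) = 1.716×10^-5 K/W
R_mineral wool = (1/0.768 − 1/0.813)/(4π×0.041) = 0.1399 K/W
R_outer film = 1/(h·4πr_o²) = 1/(21.5×4π×0.813²) = 0.0056 K/W
R_total = 0.1455 K/W
Q = ΔT/R_total = 101/0.1455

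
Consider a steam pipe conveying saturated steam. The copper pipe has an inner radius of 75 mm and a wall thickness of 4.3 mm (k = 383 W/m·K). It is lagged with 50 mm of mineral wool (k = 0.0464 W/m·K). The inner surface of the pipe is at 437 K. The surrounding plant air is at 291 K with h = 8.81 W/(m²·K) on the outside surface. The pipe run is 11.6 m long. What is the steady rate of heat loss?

Q ≈ 932 W

For a radial system each layer contributes R = ln(r_out/r_in)/(2πkL); films add R = 1/(hA).
R_copper pipe wall = ln(79.3/75)/(2π×383×11.6) = 1.997×10^-6 K/W
R_mineral wool = ln(129.3/79.3)/(2π×0.0464×11.6) = 0.1446 K/W
R_outer film = 1/(h_o·2πr_oL) = 1/(8.81×2π×0.1293×11.6) = 0.01204 K/W
R_total = 0.1566 K/W
Q = ΔT/R_total = 146/0.1566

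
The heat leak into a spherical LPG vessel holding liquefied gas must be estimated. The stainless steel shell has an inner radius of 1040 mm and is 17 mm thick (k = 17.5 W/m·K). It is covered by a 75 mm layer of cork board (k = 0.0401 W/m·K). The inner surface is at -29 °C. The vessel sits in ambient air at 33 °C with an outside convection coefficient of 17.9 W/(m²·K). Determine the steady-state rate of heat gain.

Q ≈ 485 W

Each spherical layer contributes R = (1/r_i − 1/r_o)/(4πk):
R_stainless steel shell = (1/1.04 − 1/1.057)/(4π×17.5) = 7.032×10^-5 K/W
R_cork board = (1/1.057 − 1/1.132)/(4π×0.0401) = 0.1244 K/W
R_outer film = 1/(h·4πr_o²) = 1/(17.9×4π×1.132²) = 0.003469 K/W
R_total = 0.1279 K/W
Q = ΔT/R_total = 62/0.1279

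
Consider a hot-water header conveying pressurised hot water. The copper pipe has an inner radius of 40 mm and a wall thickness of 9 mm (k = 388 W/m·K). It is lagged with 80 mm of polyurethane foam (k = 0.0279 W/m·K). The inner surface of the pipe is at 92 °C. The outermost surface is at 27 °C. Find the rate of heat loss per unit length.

Cylindrical conduction, so R = ln(r₂/r₁)/(2πkL) per layer, in series:
R_copper pipe wall = ln(49/40)/(2π×388×1) = 8.324×10^-5 K/W
R_polyurethane foam = ln(129/49)/(2π×0.0279×1) = 5.522 K/W
R_total = 5.522 K/W
Q = ΔT/R_total = 65/5.522

q′ ≈ 11.8 W/m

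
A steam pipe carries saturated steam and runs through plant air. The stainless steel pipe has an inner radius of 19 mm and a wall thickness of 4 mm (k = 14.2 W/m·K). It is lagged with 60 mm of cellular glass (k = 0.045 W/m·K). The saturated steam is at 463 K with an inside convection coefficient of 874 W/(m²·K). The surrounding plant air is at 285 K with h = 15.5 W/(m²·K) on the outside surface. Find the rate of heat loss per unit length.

q′ ≈ 38.1 W/m

Treating each annulus and film as a series resistance:
R_inner film = 1/(h_i·2πr₁L) = 1/(874×2π×0.019×1) = 0.009584 K/W
R_stainless steel pipe wall = ln(23/19)/(2π×14.2×1) = 0.002141 K/W
R_cellular glass = ln(83/23)/(2π×0.045×1) = 4.539 K/W
R_outer film = 1/(h_o·2πr_oL) = 1/(15.5×2π×0.083×1) = 0.1237 K/W
R_total = 4.674 K/W
Q = ΔT/R_total = 178/4.674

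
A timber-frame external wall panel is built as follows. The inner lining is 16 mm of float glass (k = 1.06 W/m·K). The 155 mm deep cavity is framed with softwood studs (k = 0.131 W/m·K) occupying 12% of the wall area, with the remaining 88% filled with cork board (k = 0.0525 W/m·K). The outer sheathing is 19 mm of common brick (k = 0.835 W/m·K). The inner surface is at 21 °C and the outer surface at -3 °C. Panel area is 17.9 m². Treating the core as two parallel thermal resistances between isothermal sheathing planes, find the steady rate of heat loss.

Sheathing layers in series; stud and cavity paths in parallel between them.
R_inner = 0.016/(1.06×17.9) = 8.433×10^-4 K/W
R_stud  = 0.155/(0.131×0.12×17.9) = 0.5508 K/W
R_cav   = 0.155/(0.0525×0.88×17.9) = 0.1874 K/W
1/R_core = 1/R_stud + 1/R_cav → R_core = 0.1398 K/W
R_outer = 0.019/(0.835×17.9) = 0.001271 K/W
R_total = 0.142 K/W
Q = ΔT/R_total = 24/0.142

Q ≈ 169 W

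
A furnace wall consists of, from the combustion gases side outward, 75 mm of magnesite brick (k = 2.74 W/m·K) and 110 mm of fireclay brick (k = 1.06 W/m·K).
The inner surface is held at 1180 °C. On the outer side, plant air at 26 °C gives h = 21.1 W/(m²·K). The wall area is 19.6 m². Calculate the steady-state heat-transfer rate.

Q ≈ 127000 W

Thermal resistances in series:
R_magnesite brick = L/(kA) = 0.075/(2.74×19.6) = 0.001397 K/W
R_fireclay brick = L/(kA) = 0.11/(1.06×19.6) = 0.005295 K/W
R_outer film = 1/(h_o·A) = 1/(21.1×19.6) = 0.002418 K/W
R_total = 0.009109 K/W
Q = ΔT / R_total = 1154 / 0.009109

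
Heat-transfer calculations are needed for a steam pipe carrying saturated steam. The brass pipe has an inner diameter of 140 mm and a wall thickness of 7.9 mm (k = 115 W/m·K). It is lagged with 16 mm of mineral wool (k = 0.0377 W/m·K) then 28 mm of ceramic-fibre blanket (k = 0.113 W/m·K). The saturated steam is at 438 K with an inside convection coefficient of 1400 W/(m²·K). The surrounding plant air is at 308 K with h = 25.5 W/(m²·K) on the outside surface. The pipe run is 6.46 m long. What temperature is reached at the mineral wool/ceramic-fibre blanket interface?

Per-layer cylindrical resistances, series-summed:
R_inner film = 1/(h_i·2πr₁L) = 1/(1400×2π×0.07×6.46) = 2.514×10^-4 K/W
R_brass pipe wall = ln(77.9/70)/(2π×115×6.46) = 2.291×10^-5 K/W
R_mineral wool = ln(93.9/77.9)/(2π×0.0377×6.46) = 0.1221 K/W
R_ceramic-fibre blanket = ln(121.9/93.9)/(2π×0.113×6.46) = 0.0569 K/W
R_outer film = 1/(h_o·2πr_oL) = 1/(25.5×2π×0.1219×6.46) = 0.007926 K/W
R_total = 0.1872 K/W
Q = ΔT/R_total = 130/0.1872
Q = 695 W
T_interface = T_inner − Q·ΣR(inner→interface) = 438 − 695×0.1224

T ≈ 353 K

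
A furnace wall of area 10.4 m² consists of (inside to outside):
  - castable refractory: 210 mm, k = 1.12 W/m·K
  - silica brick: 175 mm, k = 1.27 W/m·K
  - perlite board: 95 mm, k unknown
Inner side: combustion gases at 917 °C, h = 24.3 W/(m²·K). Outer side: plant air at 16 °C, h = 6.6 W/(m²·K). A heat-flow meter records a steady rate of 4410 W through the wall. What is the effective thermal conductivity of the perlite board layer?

k ≈ 0.0591 W/(m·K)

Treating each layer as a thermal resistance in series:
R_inner film = 1/(h_i·A) = 1/(24.3×10.4) = 0.003957 K/W
R_castable refractory = L/(kA) = 0.21/(1.12×10.4) = 0.01803 K/W
R_silica brick = L/(kA) = 0.175/(1.27×10.4) = 0.01325 K/W
R_outer film = 1/(h_o·A) = 1/(6.6×10.4) = 0.01457 K/W
Sum of known resistances R_other = 0.0498 K/W
Total R = ΔT/Q = 901/4410 = 0.2043 K/W
R_perlite board = R_total − R_other = 0.1545 K/W
k = L/(R·A) = 0.095/(0.1545×10.4)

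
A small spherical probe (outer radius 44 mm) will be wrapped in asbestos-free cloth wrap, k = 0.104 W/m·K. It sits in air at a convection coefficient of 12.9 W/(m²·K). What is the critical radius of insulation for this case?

r_cr ≈ 16.1 mm

For a sphere r_cr = 2k/h = 2×0.104/12.9
r_cr = 16.1 mm; since the bare radius (44 mm) is above r_cr, any added insulation will reduce heat loss.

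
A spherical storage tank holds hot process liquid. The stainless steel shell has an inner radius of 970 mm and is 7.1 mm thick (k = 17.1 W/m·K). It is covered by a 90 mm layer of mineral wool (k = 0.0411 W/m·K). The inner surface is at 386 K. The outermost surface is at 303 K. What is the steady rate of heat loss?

Q ≈ 497 W

For a spherical shell R = (1/r₁ − 1/r₂)/(4πk); film R = 1/(h·4πr²). In series:
R_stainless steel shell = (1/0.97 − 1/0.9771)/(4π×17.1) = 3.486×10^-5 K/W
R_mineral wool = (1/0.9771 − 1/1.0671)/(4π×0.0411) = 0.1671 K/W
R_total = 0.1672 K/W
Q = ΔT/R_total = 83/0.1672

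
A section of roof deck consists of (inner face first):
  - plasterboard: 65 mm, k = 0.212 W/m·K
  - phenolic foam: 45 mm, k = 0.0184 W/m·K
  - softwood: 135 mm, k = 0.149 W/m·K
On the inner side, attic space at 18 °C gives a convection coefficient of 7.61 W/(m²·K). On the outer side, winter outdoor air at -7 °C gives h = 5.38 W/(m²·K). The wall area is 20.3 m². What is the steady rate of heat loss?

Treating each layer as a thermal resistance in series:
R_inner film = 1/(h_i·A) = 1/(7.61×20.3) = 0.006473 K/W
R_plasterboard = L/(kA) = 0.065/(0.212×20.3) = 0.0151 K/W
R_phenolic foam = L/(kA) = 0.045/(0.0184×20.3) = 0.1205 K/W
R_softwood = L/(kA) = 0.135/(0.149×20.3) = 0.04463 K/W
R_outer film = 1/(h_o·A) = 1/(5.38×20.3) = 0.009156 K/W
R_total = 0.1958 K/W
Q = ΔT / R_total = 25 / 0.1958

Q ≈ 128 W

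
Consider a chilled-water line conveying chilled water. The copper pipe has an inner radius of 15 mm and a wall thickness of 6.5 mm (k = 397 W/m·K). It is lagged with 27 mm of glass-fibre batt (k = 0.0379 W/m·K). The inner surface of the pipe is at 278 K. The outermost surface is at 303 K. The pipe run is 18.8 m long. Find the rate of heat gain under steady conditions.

Q ≈ 138 W

Per-layer cylindrical resistances, series-summed:
R_copper pipe wall = ln(21.5/15)/(2π×397×18.8) = 7.677×10^-6 K/W
R_glass-fibre batt = ln(48.5/21.5)/(2π×0.0379×18.8) = 0.1817 K/W
R_total = 0.1817 K/W
Q = ΔT/R_total = 25/0.1817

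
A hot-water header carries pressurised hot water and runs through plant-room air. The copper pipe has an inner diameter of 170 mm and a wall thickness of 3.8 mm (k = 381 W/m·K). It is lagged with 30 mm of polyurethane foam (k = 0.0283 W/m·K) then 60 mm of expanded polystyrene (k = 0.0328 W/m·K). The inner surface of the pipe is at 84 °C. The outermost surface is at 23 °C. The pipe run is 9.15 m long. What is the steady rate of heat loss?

Q ≈ 154 W

For a radial system each layer contributes R = ln(r_out/r_in)/(2πkL); films add R = 1/(hA).
R_copper pipe wall = ln(88.8/85)/(2π×381×9.15) = 1.997×10^-6 K/W
R_polyurethane foam = ln(118.8/88.8)/(2π×0.0283×9.15) = 0.1789 K/W
R_expanded polystyrene = ln(178.8/118.8)/(2π×0.0328×9.15) = 0.2168 K/W
R_total = 0.3957 K/W
Q = ΔT/R_total = 61/0.3957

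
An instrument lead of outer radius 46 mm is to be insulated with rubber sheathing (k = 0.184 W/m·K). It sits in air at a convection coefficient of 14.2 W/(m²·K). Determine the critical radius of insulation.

For a cylinder r_cr = k/h = 0.184/14.2
r_cr = 13 mm; since the bare radius (46 mm) is above r_cr, any added insulation will reduce heat loss.

r_cr ≈ 13 mm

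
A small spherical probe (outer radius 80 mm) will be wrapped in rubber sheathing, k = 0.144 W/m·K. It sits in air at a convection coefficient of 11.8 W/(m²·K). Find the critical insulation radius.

For a sphere r_cr = 2k/h = 2×0.144/11.8
r_cr = 24.4 mm; since the bare radius (80 mm) is above r_cr, any added insulation will reduce heat loss.

r_cr ≈ 24.4 mm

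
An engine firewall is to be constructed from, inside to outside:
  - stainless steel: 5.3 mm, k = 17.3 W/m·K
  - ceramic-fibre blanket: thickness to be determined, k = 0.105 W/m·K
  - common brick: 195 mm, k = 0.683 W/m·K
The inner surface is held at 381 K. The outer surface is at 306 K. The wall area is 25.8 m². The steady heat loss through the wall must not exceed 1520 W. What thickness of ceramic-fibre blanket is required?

Using the resistance-network approach (series):
R_stainless steel = L/(kA) = 0.0053/(17.3×25.8) = 1.187×10^-5 K/W
R_common brick = L/(kA) = 0.195/(0.683×25.8) = 0.01107 K/W
Sum of the known resistances R_other = 0.01108 K/W
Required total resistance R_tot = ΔT/Q_allow = 75/1520 = 0.04934 K/W
R_ceramic-fibre blanket = R_tot − R_other = 0.03826 K/W
L = R·k·A = 0.03826×0.105×25.8

L ≈ 104 mm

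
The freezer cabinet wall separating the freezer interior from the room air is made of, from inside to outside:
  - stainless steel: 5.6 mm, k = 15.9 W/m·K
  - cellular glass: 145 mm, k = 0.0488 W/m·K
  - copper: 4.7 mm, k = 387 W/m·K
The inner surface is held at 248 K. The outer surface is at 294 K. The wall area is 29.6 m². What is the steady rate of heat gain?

Q ≈ 458 W

Using the resistance-network approach (series):
R_stainless steel = L/(kA) = 0.0056/(15.9×29.6) = 1.19×10^-5 K/W
R_cellular glass = L/(kA) = 0.145/(0.0488×29.6) = 0.1004 K/W
R_copper = L/(kA) = 0.0047/(387×29.6) = 4.103×10^-7 K/W
R_total = 0.1004 K/W
Q = ΔT / R_total = 46 / 0.1004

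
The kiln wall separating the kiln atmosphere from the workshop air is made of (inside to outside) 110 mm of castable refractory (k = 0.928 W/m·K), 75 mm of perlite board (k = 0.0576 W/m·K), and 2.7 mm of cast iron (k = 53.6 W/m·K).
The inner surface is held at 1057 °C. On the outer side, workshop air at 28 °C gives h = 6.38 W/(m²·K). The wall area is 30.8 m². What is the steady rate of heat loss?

Q ≈ 20100 W

Series thermal resistances:
R_castable refractory = L/(kA) = 0.11/(0.928×30.8) = 0.003849 K/W
R_perlite board = L/(kA) = 0.075/(0.0576×30.8) = 0.04228 K/W
R_cast iron = L/(kA) = 0.0027/(53.6×30.8) = 1.635×10^-6 K/W
R_outer film = 1/(h_o·A) = 1/(6.38×30.8) = 0.005089 K/W
R_total = 0.05121 K/W
Q = ΔT / R_total = 1029 / 0.05121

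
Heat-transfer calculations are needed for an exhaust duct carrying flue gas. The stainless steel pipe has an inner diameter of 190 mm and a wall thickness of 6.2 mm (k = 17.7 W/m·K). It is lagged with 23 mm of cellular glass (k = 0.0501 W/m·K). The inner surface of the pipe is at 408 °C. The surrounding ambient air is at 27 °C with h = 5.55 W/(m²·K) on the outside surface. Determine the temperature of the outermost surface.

T ≈ 127 °C

Radial resistances (cylindrical: R_cond = ln(r_o/r_i)/(2πkL), R_conv = 1/(h·2πrL)):
R_stainless steel pipe wall = ln(101.2/95)/(2π×17.7×1) = 5.685×10^-4 K/W
R_cellular glass = ln(124.2/101.2)/(2π×0.0501×1) = 0.6506 K/W
R_outer film = 1/(h_o·2πr_oL) = 1/(5.55×2π×0.1242×1) = 0.2309 K/W
R_total = 0.882 K/W
Q = ΔT/R_total = 381/0.882
Q = 432 W/m
T_interface = T_inner − Q·ΣR(inner→interface) = 408 − 432×0.6511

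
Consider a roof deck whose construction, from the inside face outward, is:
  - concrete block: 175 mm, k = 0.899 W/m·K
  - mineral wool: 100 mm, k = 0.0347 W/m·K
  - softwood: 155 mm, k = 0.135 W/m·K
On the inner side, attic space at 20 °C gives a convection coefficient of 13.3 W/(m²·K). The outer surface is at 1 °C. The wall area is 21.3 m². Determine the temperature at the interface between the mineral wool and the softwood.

T ≈ 6.07 °C

Using the resistance-network approach (series):
R_inner film = 1/(h_i·A) = 1/(13.3×21.3) = 0.00353 K/W
R_concrete block = L/(kA) = 0.175/(0.899×21.3) = 0.009139 K/W
R_mineral wool = L/(kA) = 0.1/(0.0347×21.3) = 0.1353 K/W
R_softwood = L/(kA) = 0.155/(0.135×21.3) = 0.0539 K/W
R_total = 0.2019 K/W;  Q = ΔT/R_total = 19/0.2019 = 94.12 W
T_interface = T_inner − Q·ΣR(inner→interface) = 20 − 94.1×0.148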